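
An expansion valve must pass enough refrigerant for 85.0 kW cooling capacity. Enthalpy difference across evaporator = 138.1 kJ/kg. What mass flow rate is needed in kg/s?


m_dot = Q / dh
m_dot = 85.0 / 138.1
m_dot = 0.6155 kg/s

0.6155


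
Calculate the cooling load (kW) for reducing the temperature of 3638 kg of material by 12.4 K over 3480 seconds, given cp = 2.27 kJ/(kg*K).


Q = m * cp * dT / t
Q = 3638 * 2.27 * 12.4 / 3480
Q = 29.426 kW

29.426


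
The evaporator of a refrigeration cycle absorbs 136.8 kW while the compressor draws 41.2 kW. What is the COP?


COP = Q_evap / W
COP = 136.8 / 41.2
COP = 3.32

3.32


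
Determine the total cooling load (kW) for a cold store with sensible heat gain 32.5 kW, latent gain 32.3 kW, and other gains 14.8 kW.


Q_total = Q_s + Q_l + Q_misc
Q_total = 32.5 + 32.3 + 14.8
Q_total = 79.6 kW

79.6


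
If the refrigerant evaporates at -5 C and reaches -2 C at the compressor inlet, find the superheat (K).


Superheat = T_suction - T_evap
Superheat = -2 - (-5)
Superheat = 3 K

3


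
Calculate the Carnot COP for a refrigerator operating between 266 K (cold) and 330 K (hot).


dT = 330 - 266 = 64 K
COP_carnot = T_cold / dT = 266 / 64
COP_carnot = 4.156

4.156


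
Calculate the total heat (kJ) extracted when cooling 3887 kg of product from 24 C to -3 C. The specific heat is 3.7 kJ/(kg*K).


dT = 24 - (-3) = 27 K
Q = m * cp * dT = 3887 * 3.7 * 27
Q = 388311 kJ

388311


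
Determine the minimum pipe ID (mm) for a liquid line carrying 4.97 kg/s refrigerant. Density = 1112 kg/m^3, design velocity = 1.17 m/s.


A = m_dot / (rho * v) = 4.97 / (1112 * 1.17) = 0.003820020906 m^2
d = sqrt(4*A/pi) * 1000
d = 69.7 mm

69.7


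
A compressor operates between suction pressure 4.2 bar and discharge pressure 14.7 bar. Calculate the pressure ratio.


PR = P_high / P_low
PR = 14.7 / 4.2
PR = 3.5

3.5


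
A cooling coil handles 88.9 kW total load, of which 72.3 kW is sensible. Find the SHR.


SHR = Q_sensible / Q_total
SHR = 72.3 / 88.9
SHR = 0.813

0.813


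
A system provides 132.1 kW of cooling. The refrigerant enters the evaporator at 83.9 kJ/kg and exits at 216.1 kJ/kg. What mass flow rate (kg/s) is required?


dh = 216.1 - 83.9 = 132.2 kJ/kg
m_dot = Q / dh = 132.1 / 132.2 = 0.9992 kg/s

0.9992


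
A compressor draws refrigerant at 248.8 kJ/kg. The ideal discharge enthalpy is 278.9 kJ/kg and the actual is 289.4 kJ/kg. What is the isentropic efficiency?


dh_ideal = 278.9 - 248.8 = 30.1 kJ/kg
dh_actual = 289.4 - 248.8 = 40.6 kJ/kg
eta_s = dh_ideal / dh_actual = 30.1 / 40.6
eta_s = 0.7414

0.7414


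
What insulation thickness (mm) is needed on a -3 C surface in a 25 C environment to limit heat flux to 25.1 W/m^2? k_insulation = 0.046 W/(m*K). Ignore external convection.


dT = 25 - (-3) = 28 K
thickness = k * dT / q_max * 1000
thickness = 0.046 * 28 / 25.1 * 1000
thickness = 51.3 mm

51.3


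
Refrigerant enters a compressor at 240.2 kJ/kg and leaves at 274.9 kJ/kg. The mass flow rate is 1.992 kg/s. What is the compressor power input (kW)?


dh = 274.9 - 240.2 = 34.7 kJ/kg
W = m_dot * dh = 1.992 * 34.7 = 69.12 kW

69.12


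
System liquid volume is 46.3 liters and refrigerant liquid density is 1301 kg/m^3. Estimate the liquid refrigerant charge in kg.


Charge = V * rho / 1000
Charge = 46.3 * 1301 / 1000
Charge = 60.24 kg

60.24


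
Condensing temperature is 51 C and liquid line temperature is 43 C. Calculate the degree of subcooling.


Subcooling = T_cond - T_liquid
Subcooling = 51 - 43
Subcooling = 8 K

8


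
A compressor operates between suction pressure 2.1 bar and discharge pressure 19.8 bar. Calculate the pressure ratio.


PR = P_high / P_low
PR = 19.8 / 2.1
PR = 9.429

9.429


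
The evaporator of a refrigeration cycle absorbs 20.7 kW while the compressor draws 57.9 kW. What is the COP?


COP = Q_evap / W
COP = 20.7 / 57.9
COP = 0.358

0.358


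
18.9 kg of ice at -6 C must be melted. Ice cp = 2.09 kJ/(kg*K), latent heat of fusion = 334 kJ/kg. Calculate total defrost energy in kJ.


Sensible heat = cp * dT = 2.09 * 6 = 12.54 kJ/kg
Total per kg = 12.54 + 334 = 346.54 kJ/kg
Q = m * total = 18.9 * 346.54
Q = 6549.6 kJ

6549.6


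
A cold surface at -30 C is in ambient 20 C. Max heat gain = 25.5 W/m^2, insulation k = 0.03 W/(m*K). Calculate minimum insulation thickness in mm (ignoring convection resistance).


dT = 20 - (-30) = 50 K
thickness = k * dT / q_max * 1000
thickness = 0.03 * 50 / 25.5 * 1000
thickness = 58.8 mm

58.8


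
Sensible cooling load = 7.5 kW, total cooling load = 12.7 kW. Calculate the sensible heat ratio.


SHR = Q_sensible / Q_total
SHR = 7.5 / 12.7
SHR = 0.591

0.591


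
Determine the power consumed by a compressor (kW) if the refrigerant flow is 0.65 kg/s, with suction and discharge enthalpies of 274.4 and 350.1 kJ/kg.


dh = 350.1 - 274.4 = 75.7 kJ/kg
W = m_dot * dh = 0.65 * 75.7 = 49.21 kW

49.21


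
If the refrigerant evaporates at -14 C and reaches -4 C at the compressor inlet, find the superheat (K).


Superheat = T_suction - T_evap
Superheat = -4 - (-14)
Superheat = 10 K

10


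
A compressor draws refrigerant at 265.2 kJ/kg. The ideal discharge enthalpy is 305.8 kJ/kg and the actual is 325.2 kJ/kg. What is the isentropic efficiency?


dh_ideal = 305.8 - 265.2 = 40.6 kJ/kg
dh_actual = 325.2 - 265.2 = 60.0 kJ/kg
eta_s = dh_ideal / dh_actual = 40.6 / 60.0
eta_s = 0.6767

0.6767


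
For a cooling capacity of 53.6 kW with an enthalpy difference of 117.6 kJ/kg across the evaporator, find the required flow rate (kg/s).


m_dot = Q / dh
m_dot = 53.6 / 117.6
m_dot = 0.4558 kg/s

0.4558


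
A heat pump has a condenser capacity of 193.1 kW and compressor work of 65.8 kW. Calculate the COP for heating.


COP_hp = Q_cond / W
COP_hp = 193.1 / 65.8
COP_hp = 2.935

2.935


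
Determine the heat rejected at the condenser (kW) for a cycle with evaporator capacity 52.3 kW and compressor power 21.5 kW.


Q_cond = Q_evap + W
Q_cond = 52.3 + 21.5
Q_cond = 73.8 kW

73.8


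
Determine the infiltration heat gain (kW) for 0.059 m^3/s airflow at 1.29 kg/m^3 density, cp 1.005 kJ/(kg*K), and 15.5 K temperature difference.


Q = V_dot * rho * cp * dT
Q = 0.059 * 1.29 * 1.005 * 15.5
Q = 1.186 kW

1.186


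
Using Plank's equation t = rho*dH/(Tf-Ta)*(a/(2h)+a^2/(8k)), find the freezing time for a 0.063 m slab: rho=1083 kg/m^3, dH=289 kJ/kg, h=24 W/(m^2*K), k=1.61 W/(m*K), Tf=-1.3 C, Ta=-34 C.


dT = -1.3 - (-34) = 32.7 K
term1 = a/(2h) = 0.063/(2*24) = 0.0013125
term2 = a^2/(8k) = 0.063^2/(8*1.61) = 0.0003081521739
t = rho*dH*1000/dT * (term1 + term2)
t = 1083*289*1000/32.7 * (0.0013125 + 0.0003081521739)
t = 15512 s

15512


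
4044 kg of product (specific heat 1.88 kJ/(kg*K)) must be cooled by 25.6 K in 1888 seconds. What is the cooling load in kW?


Q = m * cp * dT / t
Q = 4044 * 1.88 * 25.6 / 1888
Q = 103.088 kW

103.088


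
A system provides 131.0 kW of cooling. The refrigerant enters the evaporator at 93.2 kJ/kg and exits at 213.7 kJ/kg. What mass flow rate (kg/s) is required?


dh = 213.7 - 93.2 = 120.5 kJ/kg
m_dot = Q / dh = 131.0 / 120.5 = 1.0871 kg/s

1.0871


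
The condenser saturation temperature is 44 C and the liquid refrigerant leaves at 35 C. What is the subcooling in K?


Subcooling = T_cond - T_liquid
Subcooling = 44 - 35
Subcooling = 9 K

9


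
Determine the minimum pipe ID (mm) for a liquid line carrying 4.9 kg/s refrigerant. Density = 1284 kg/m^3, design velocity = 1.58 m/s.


A = m_dot / (rho * v) = 4.9 / (1284 * 1.58) = 0.002415316061 m^2
d = sqrt(4*A/pi) * 1000
d = 55.5 mm

55.5


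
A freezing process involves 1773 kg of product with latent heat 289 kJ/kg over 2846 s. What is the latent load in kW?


Q_lat = m * h_fg / t
Q_lat = 1773 * 289 / 2846
Q_lat = 180.04 kW

180.04


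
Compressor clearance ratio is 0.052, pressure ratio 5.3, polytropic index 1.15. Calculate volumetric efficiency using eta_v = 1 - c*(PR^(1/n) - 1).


PR^(1/n) = 5.3^(1/1.15) = 4.26388128
eta_v = 1 - 0.052 * (4.26388128 - 1)
eta_v = 0.8303

0.8303


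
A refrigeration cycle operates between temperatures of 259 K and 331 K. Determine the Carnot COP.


dT = 331 - 259 = 72 K
COP_carnot = T_cold / dT = 259 / 72
COP_carnot = 3.597

3.597


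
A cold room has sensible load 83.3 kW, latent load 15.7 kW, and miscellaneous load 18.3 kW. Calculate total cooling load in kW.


Q_total = Q_s + Q_l + Q_misc
Q_total = 83.3 + 15.7 + 18.3
Q_total = 117.3 kW

117.3


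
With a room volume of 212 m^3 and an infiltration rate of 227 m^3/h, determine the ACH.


ACH = flow / volume
ACH = 227 / 212
ACH = 1.071

1.071


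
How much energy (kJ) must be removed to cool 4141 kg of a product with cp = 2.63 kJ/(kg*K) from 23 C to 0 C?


dT = 23 - (0) = 23 K
Q = m * cp * dT = 4141 * 2.63 * 23
Q = 250489 kJ

250489


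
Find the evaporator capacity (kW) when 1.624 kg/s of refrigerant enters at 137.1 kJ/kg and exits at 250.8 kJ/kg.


dh = 250.8 - 137.1 = 113.7 kJ/kg
Q_evap = m_dot * dh = 1.624 * 113.7
Q_evap = 184.65 kW

184.65


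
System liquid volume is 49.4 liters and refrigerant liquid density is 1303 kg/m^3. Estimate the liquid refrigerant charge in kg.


Charge = V * rho / 1000
Charge = 49.4 * 1303 / 1000
Charge = 64.37 kg

64.37


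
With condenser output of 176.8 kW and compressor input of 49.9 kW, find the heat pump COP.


COP_hp = Q_cond / W
COP_hp = 176.8 / 49.9
COP_hp = 3.543

3.543


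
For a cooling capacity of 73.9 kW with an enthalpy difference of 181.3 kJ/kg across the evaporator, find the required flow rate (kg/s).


m_dot = Q / dh
m_dot = 73.9 / 181.3
m_dot = 0.4076 kg/s

0.4076


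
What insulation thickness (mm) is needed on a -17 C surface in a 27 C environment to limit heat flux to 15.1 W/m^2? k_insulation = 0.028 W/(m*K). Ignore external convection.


dT = 27 - (-17) = 44 K
thickness = k * dT / q_max * 1000
thickness = 0.028 * 44 / 15.1 * 1000
thickness = 81.6 mm

81.6


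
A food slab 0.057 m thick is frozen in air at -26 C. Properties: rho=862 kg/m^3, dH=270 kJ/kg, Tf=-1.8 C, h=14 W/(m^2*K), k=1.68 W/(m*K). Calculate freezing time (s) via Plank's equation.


dT = -1.8 - (-26) = 24.2 K
term1 = a/(2h) = 0.057/(2*14) = 0.002035714286
term2 = a^2/(8k) = 0.057^2/(8*1.68) = 0.0002417410714
t = rho*dH*1000/dT * (term1 + term2)
t = 862*270*1000/24.2 * (0.002035714286 + 0.0002417410714)
t = 21903 s

21903


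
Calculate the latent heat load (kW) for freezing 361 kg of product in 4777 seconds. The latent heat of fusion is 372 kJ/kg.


Q_lat = m * h_fg / t
Q_lat = 361 * 372 / 4777
Q_lat = 28.11 kW

28.11


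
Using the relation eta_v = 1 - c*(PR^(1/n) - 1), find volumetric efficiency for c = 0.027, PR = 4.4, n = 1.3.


PR^(1/n) = 4.4^(1/1.3) = 3.12581735
eta_v = 1 - 0.027 * (3.12581735 - 1)
eta_v = 0.9426

0.9426


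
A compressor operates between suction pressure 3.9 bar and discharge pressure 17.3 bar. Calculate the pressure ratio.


PR = P_high / P_low
PR = 17.3 / 3.9
PR = 4.436

4.436


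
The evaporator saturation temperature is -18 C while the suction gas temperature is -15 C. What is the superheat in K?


Superheat = T_suction - T_evap
Superheat = -15 - (-18)
Superheat = 3 K

3


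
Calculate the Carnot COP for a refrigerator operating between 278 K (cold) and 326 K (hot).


dT = 326 - 278 = 48 K
COP_carnot = T_cold / dT = 278 / 48
COP_carnot = 5.792

5.792


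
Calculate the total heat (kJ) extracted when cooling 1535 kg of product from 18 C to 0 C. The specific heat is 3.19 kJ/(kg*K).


dT = 18 - (0) = 18 K
Q = m * cp * dT = 1535 * 3.19 * 18
Q = 88140 kJ

88140


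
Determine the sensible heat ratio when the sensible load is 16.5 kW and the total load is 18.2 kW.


SHR = Q_sensible / Q_total
SHR = 16.5 / 18.2
SHR = 0.907

0.907


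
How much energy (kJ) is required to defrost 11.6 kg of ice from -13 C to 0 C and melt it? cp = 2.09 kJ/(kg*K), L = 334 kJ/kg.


Sensible heat = cp * dT = 2.09 * 13 = 27.17 kJ/kg
Total per kg = 27.17 + 334 = 361.17 kJ/kg
Q = m * total = 11.6 * 361.17
Q = 4189.6 kJ

4189.6


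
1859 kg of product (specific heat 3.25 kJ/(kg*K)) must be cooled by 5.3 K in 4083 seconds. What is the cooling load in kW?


Q = m * cp * dT / t
Q = 1859 * 3.25 * 5.3 / 4083
Q = 7.843 kW

7.843


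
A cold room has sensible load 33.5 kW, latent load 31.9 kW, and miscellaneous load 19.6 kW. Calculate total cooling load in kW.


Q_total = Q_s + Q_l + Q_misc
Q_total = 33.5 + 31.9 + 19.6
Q_total = 85.0 kW

85.0


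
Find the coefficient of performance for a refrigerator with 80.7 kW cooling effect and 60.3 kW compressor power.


COP = Q_evap / W
COP = 80.7 / 60.3
COP = 1.338

1.338


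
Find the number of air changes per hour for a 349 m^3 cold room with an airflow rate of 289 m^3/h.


ACH = flow / volume
ACH = 289 / 349
ACH = 0.828

0.828


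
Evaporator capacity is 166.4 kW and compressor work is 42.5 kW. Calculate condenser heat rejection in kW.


Q_cond = Q_evap + W
Q_cond = 166.4 + 42.5
Q_cond = 208.9 kW

208.9


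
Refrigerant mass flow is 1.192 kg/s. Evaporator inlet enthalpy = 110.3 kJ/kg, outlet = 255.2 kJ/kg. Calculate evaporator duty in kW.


dh = 255.2 - 110.3 = 144.9 kJ/kg
Q_evap = m_dot * dh = 1.192 * 144.9
Q_evap = 172.72 kW

172.72


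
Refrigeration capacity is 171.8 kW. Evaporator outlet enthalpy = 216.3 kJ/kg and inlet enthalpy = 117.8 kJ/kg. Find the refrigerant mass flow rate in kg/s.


dh = 216.3 - 117.8 = 98.5 kJ/kg
m_dot = Q / dh = 171.8 / 98.5 = 1.7442 kg/s

1.7442


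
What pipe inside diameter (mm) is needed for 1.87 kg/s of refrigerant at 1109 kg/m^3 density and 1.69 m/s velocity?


A = m_dot / (rho * v) = 1.87 / (1109 * 1.69) = 0.0009977537202 m^2
d = sqrt(4*A/pi) * 1000
d = 35.6 mm

35.6


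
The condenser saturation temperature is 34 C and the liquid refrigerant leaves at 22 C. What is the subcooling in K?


Subcooling = T_cond - T_liquid
Subcooling = 34 - 22
Subcooling = 12 K

12


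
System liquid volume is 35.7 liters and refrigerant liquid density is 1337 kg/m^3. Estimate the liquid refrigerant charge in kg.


Charge = V * rho / 1000
Charge = 35.7 * 1337 / 1000
Charge = 47.73 kg

47.73


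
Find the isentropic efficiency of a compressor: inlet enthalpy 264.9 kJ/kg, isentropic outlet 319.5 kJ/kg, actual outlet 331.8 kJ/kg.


dh_ideal = 319.5 - 264.9 = 54.6 kJ/kg
dh_actual = 331.8 - 264.9 = 66.9 kJ/kg
eta_s = dh_ideal / dh_actual = 54.6 / 66.9
eta_s = 0.8161

0.8161


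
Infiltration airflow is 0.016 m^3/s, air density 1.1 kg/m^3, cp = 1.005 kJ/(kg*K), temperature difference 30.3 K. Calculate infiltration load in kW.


Q = V_dot * rho * cp * dT
Q = 0.016 * 1.1 * 1.005 * 30.3
Q = 0.536 kW

0.536


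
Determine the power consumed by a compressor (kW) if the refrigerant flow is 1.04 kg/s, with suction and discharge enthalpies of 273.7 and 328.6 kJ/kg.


dh = 328.6 - 273.7 = 54.9 kJ/kg
W = m_dot * dh = 1.04 * 54.9 = 57.1 kW

57.1


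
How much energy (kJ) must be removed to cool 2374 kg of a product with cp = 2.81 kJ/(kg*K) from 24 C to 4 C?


dT = 24 - (4) = 20 K
Q = m * cp * dT = 2374 * 2.81 * 20
Q = 133419 kJ

133419


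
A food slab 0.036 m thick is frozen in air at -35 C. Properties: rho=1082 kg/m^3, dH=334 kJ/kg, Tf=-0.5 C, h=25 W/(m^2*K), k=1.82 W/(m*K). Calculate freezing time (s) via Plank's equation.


dT = -0.5 - (-35) = 34.5 K
term1 = a/(2h) = 0.036/(2*25) = 0.00072
term2 = a^2/(8k) = 0.036^2/(8*1.82) = 0.00008901098901
t = rho*dH*1000/dT * (term1 + term2)
t = 1082*334*1000/34.5 * (0.00072 + 0.00008901098901)
t = 8474 s

8474


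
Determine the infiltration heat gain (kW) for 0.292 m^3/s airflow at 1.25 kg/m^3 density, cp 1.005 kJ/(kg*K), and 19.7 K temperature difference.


Q = V_dot * rho * cp * dT
Q = 0.292 * 1.25 * 1.005 * 19.7
Q = 7.226 kW

7.226


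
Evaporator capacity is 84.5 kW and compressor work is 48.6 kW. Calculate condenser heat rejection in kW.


Q_cond = Q_evap + W
Q_cond = 84.5 + 48.6
Q_cond = 133.1 kW

133.1


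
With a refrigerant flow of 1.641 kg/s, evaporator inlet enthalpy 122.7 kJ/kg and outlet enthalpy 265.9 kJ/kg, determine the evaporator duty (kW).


dh = 265.9 - 122.7 = 143.2 kJ/kg
Q_evap = m_dot * dh = 1.641 * 143.2
Q_evap = 234.99 kW

234.99


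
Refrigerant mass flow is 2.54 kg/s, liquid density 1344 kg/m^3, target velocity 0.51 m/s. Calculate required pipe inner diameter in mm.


A = m_dot / (rho * v) = 2.54 / (1344 * 0.51) = 0.003705648926 m^2
d = sqrt(4*A/pi) * 1000
d = 68.7 mm

68.7


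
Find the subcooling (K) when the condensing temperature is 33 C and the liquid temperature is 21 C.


Subcooling = T_cond - T_liquid
Subcooling = 33 - 21
Subcooling = 12 K

12


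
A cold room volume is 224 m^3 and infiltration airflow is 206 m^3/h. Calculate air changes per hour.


ACH = flow / volume
ACH = 206 / 224
ACH = 0.92

0.92


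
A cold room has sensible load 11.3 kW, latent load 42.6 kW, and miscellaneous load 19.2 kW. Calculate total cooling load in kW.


Q_total = Q_s + Q_l + Q_misc
Q_total = 11.3 + 42.6 + 19.2
Q_total = 73.1 kW

73.1


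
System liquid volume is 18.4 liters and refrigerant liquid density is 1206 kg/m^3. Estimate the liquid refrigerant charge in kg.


Charge = V * rho / 1000
Charge = 18.4 * 1206 / 1000
Charge = 22.19 kg

22.19


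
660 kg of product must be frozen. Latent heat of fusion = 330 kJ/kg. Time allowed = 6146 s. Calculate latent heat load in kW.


Q_lat = m * h_fg / t
Q_lat = 660 * 330 / 6146
Q_lat = 35.44 kW

35.44


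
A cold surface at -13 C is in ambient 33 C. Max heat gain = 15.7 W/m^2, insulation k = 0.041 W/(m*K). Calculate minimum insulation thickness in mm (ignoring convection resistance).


dT = 33 - (-13) = 46 K
thickness = k * dT / q_max * 1000
thickness = 0.041 * 46 / 15.7 * 1000
thickness = 120.1 mm

120.1


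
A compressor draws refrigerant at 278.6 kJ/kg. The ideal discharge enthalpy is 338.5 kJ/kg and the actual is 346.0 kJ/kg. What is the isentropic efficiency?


dh_ideal = 338.5 - 278.6 = 59.9 kJ/kg
dh_actual = 346.0 - 278.6 = 67.4 kJ/kg
eta_s = dh_ideal / dh_actual = 59.9 / 67.4
eta_s = 0.8887

0.8887


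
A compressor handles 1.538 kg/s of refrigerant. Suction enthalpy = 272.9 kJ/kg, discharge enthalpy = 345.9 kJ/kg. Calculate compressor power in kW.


dh = 345.9 - 272.9 = 73.0 kJ/kg
W = m_dot * dh = 1.538 * 73.0 = 112.27 kW

112.27


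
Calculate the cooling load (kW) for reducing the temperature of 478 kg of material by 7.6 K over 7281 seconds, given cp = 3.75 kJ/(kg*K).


Q = m * cp * dT / t
Q = 478 * 3.75 * 7.6 / 7281
Q = 1.871 kW

1.871


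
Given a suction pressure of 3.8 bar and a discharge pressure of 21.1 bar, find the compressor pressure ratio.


PR = P_high / P_low
PR = 21.1 / 3.8
PR = 5.553

5.553


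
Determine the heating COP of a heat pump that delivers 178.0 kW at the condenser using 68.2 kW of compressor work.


COP_hp = Q_cond / W
COP_hp = 178.0 / 68.2
COP_hp = 2.61

2.61


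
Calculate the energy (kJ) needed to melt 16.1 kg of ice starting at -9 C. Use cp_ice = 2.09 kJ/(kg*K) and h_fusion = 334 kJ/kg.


Sensible heat = cp * dT = 2.09 * 9 = 18.81 kJ/kg
Total per kg = 18.81 + 334 = 352.81 kJ/kg
Q = m * total = 16.1 * 352.81
Q = 5680.2 kJ

5680.2


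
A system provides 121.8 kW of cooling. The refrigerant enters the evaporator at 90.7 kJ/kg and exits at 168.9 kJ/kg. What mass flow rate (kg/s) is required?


dh = 168.9 - 90.7 = 78.2 kJ/kg
m_dot = Q / dh = 121.8 / 78.2 = 1.5575 kg/s

1.5575


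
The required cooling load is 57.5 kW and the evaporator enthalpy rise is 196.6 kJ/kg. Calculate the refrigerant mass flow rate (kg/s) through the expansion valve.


m_dot = Q / dh
m_dot = 57.5 / 196.6
m_dot = 0.2925 kg/s

0.2925


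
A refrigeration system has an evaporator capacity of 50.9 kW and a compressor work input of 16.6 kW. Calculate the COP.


COP = Q_evap / W
COP = 50.9 / 16.6
COP = 3.066

3.066


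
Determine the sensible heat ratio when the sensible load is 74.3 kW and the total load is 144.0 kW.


SHR = Q_sensible / Q_total
SHR = 74.3 / 144.0
SHR = 0.516

0.516


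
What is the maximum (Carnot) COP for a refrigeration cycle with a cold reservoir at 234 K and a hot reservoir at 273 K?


dT = 273 - 234 = 39 K
COP_carnot = T_cold / dT = 234 / 39
COP_carnot = 6.0

6.0


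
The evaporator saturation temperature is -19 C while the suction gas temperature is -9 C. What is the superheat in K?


Superheat = T_suction - T_evap
Superheat = -9 - (-19)
Superheat = 10 K

10


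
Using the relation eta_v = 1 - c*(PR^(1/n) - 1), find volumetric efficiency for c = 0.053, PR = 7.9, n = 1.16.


PR^(1/n) = 7.9^(1/1.16) = 5.94041051
eta_v = 1 - 0.053 * (5.94041051 - 1)
eta_v = 0.7382

0.7382


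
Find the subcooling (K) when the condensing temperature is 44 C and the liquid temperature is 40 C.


Subcooling = T_cond - T_liquid
Subcooling = 44 - 40
Subcooling = 4 K

4


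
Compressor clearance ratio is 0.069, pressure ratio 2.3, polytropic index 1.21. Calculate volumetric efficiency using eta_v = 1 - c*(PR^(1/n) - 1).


PR^(1/n) = 2.3^(1/1.21) = 1.99043786
eta_v = 1 - 0.069 * (1.99043786 - 1)
eta_v = 0.9317

0.9317


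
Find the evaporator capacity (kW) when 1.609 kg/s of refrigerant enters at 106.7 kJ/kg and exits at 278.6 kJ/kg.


dh = 278.6 - 106.7 = 171.9 kJ/kg
Q_evap = m_dot * dh = 1.609 * 171.9
Q_evap = 276.59 kW

276.59


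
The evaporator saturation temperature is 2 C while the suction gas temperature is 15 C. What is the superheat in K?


Superheat = T_suction - T_evap
Superheat = 15 - (2)
Superheat = 13 K

13


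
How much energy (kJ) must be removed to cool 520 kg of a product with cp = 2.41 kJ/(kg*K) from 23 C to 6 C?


dT = 23 - (6) = 17 K
Q = m * cp * dT = 520 * 2.41 * 17
Q = 21304 kJ

21304


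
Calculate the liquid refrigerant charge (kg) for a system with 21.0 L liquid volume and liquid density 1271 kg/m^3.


Charge = V * rho / 1000
Charge = 21.0 * 1271 / 1000
Charge = 26.69 kg

26.69


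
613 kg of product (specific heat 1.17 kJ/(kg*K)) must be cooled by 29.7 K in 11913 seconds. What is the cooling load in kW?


Q = m * cp * dT / t
Q = 613 * 1.17 * 29.7 / 11913
Q = 1.788 kW

1.788


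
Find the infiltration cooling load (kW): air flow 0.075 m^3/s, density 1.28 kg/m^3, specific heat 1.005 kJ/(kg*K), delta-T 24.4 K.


Q = V_dot * rho * cp * dT
Q = 0.075 * 1.28 * 1.005 * 24.4
Q = 2.354 kW

2.354


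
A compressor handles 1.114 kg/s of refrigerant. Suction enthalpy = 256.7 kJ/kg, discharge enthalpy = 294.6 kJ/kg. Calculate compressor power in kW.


dh = 294.6 - 256.7 = 37.9 kJ/kg
W = m_dot * dh = 1.114 * 37.9 = 42.22 kW

42.22


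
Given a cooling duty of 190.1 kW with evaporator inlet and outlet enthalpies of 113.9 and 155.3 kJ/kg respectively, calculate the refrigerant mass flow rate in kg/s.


dh = 155.3 - 113.9 = 41.4 kJ/kg
m_dot = Q / dh = 190.1 / 41.4 = 4.5918 kg/s

4.5918


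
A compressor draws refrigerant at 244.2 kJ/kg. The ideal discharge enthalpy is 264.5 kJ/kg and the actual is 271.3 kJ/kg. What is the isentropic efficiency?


dh_ideal = 264.5 - 244.2 = 20.3 kJ/kg
dh_actual = 271.3 - 244.2 = 27.1 kJ/kg
eta_s = dh_ideal / dh_actual = 20.3 / 27.1
eta_s = 0.7491

0.7491


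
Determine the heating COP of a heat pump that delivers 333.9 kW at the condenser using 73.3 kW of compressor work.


COP_hp = Q_cond / W
COP_hp = 333.9 / 73.3
COP_hp = 4.555

4.555


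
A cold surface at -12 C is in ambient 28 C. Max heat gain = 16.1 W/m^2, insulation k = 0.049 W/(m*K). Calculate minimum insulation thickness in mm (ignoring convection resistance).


dT = 28 - (-12) = 40 K
thickness = k * dT / q_max * 1000
thickness = 0.049 * 40 / 16.1 * 1000
thickness = 121.7 mm

121.7


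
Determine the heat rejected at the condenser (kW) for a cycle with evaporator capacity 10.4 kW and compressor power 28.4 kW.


Q_cond = Q_evap + W
Q_cond = 10.4 + 28.4
Q_cond = 38.8 kW

38.8


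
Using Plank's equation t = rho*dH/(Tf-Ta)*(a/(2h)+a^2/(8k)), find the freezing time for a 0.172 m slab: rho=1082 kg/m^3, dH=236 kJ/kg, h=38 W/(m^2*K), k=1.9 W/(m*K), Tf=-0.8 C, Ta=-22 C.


dT = -0.8 - (-22) = 21.2 K
term1 = a/(2h) = 0.172/(2*38) = 0.002263157895
term2 = a^2/(8k) = 0.172^2/(8*1.9) = 0.001946315789
t = rho*dH*1000/dT * (term1 + term2)
t = 1082*236*1000/21.2 * (0.002263157895 + 0.001946315789)
t = 50703 s

50703


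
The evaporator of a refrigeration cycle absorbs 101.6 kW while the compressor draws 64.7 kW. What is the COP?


COP = Q_evap / W
COP = 101.6 / 64.7
COP = 1.57

1.57


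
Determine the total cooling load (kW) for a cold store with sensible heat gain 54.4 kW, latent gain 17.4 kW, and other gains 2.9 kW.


Q_total = Q_s + Q_l + Q_misc
Q_total = 54.4 + 17.4 + 2.9
Q_total = 74.7 kW

74.7


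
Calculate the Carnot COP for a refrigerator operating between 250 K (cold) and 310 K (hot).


dT = 310 - 250 = 60 K
COP_carnot = T_cold / dT = 250 / 60
COP_carnot = 4.167

4.167


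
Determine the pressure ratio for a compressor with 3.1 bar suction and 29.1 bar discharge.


PR = P_high / P_low
PR = 29.1 / 3.1
PR = 9.387

9.387


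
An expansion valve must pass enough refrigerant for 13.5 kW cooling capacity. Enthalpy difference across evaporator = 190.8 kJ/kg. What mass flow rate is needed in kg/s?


m_dot = Q / dh
m_dot = 13.5 / 190.8
m_dot = 0.0708 kg/s

0.0708


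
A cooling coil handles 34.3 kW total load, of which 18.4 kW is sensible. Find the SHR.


SHR = Q_sensible / Q_total
SHR = 18.4 / 34.3
SHR = 0.536

0.536


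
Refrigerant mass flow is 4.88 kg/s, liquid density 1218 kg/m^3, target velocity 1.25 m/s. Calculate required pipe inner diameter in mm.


A = m_dot / (rho * v) = 4.88 / (1218 * 1.25) = 0.003205254516 m^2
d = sqrt(4*A/pi) * 1000
d = 63.9 mm

63.9


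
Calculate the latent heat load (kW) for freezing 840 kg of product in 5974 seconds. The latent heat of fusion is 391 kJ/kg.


Q_lat = m * h_fg / t
Q_lat = 840 * 391 / 5974
Q_lat = 54.98 kW

54.98


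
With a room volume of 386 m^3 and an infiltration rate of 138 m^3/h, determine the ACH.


ACH = flow / volume
ACH = 138 / 386
ACH = 0.358

0.358


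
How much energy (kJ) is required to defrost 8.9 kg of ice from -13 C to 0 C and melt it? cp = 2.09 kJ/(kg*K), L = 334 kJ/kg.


Sensible heat = cp * dT = 2.09 * 13 = 27.17 kJ/kg
Total per kg = 27.17 + 334 = 361.17 kJ/kg
Q = m * total = 8.9 * 361.17
Q = 3214.4 kJ

3214.4


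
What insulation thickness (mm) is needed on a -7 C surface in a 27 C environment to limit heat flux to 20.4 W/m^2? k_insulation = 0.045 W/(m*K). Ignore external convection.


dT = 27 - (-7) = 34 K
thickness = k * dT / q_max * 1000
thickness = 0.045 * 34 / 20.4 * 1000
thickness = 75.0 mm

75.0


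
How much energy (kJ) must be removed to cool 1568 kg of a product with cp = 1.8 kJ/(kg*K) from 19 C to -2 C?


dT = 19 - (-2) = 21 K
Q = m * cp * dT = 1568 * 1.8 * 21
Q = 59270 kJ

59270


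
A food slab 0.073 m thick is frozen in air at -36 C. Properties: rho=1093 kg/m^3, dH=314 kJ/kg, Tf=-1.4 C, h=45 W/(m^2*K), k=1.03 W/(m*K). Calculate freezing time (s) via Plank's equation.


dT = -1.4 - (-36) = 34.6 K
term1 = a/(2h) = 0.073/(2*45) = 0.0008111111111
term2 = a^2/(8k) = 0.073^2/(8*1.03) = 0.000646723301
t = rho*dH*1000/dT * (term1 + term2)
t = 1093*314*1000/34.6 * (0.0008111111111 + 0.000646723301)
t = 14460 s

14460


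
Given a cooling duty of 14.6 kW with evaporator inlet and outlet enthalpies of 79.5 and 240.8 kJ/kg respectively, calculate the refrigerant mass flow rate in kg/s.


dh = 240.8 - 79.5 = 161.3 kJ/kg
m_dot = Q / dh = 14.6 / 161.3 = 0.0905 kg/s

0.0905


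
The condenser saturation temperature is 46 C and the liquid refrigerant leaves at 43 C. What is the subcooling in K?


Subcooling = T_cond - T_liquid
Subcooling = 46 - 43
Subcooling = 3 K

3


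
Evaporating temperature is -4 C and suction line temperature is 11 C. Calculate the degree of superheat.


Superheat = T_suction - T_evap
Superheat = 11 - (-4)
Superheat = 15 K

15


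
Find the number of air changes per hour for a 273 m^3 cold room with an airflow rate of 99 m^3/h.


ACH = flow / volume
ACH = 99 / 273
ACH = 0.363

0.363


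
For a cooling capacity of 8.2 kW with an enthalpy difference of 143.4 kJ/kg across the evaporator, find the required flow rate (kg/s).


m_dot = Q / dh
m_dot = 8.2 / 143.4
m_dot = 0.0572 kg/s

0.0572


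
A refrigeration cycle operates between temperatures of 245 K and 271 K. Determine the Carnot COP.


dT = 271 - 245 = 26 K
COP_carnot = T_cold / dT = 245 / 26
COP_carnot = 9.423

9.423


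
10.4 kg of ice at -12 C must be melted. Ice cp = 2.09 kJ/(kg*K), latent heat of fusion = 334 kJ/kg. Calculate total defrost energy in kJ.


Sensible heat = cp * dT = 2.09 * 12 = 25.08 kJ/kg
Total per kg = 25.08 + 334 = 359.08 kJ/kg
Q = m * total = 10.4 * 359.08
Q = 3734.4 kJ

3734.4


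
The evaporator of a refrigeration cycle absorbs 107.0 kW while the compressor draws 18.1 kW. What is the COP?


COP = Q_evap / W
COP = 107.0 / 18.1
COP = 5.912

5.912


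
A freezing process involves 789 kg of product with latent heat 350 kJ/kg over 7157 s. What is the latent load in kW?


Q_lat = m * h_fg / t
Q_lat = 789 * 350 / 7157
Q_lat = 38.58 kW

38.58


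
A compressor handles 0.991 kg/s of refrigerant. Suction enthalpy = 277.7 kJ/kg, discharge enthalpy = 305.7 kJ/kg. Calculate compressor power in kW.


dh = 305.7 - 277.7 = 28.0 kJ/kg
W = m_dot * dh = 0.991 * 28.0 = 27.75 kW

27.75


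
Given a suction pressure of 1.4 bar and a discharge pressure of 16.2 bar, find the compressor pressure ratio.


PR = P_high / P_low
PR = 16.2 / 1.4
PR = 11.571

11.571


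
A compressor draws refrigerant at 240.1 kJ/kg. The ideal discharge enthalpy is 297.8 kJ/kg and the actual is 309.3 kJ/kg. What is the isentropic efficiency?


dh_ideal = 297.8 - 240.1 = 57.7 kJ/kg
dh_actual = 309.3 - 240.1 = 69.2 kJ/kg
eta_s = dh_ideal / dh_actual = 57.7 / 69.2
eta_s = 0.8338

0.8338


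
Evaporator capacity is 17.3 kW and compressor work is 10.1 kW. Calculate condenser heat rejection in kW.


Q_cond = Q_evap + W
Q_cond = 17.3 + 10.1
Q_cond = 27.4 kW

27.4


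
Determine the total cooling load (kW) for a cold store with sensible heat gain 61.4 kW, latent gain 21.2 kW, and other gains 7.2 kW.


Q_total = Q_s + Q_l + Q_misc
Q_total = 61.4 + 21.2 + 7.2
Q_total = 89.8 kW

89.8


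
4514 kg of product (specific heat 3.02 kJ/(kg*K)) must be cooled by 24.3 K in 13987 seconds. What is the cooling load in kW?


Q = m * cp * dT / t
Q = 4514 * 3.02 * 24.3 / 13987
Q = 23.684 kW

23.684


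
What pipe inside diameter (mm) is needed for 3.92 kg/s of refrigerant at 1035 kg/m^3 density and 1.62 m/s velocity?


A = m_dot / (rho * v) = 3.92 / (1035 * 1.62) = 0.002337925687 m^2
d = sqrt(4*A/pi) * 1000
d = 54.6 mm

54.6


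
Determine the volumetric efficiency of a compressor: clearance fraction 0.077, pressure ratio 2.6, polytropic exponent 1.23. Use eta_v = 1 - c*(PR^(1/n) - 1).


PR^(1/n) = 2.6^(1/1.23) = 2.17458659
eta_v = 1 - 0.077 * (2.17458659 - 1)
eta_v = 0.9096

0.9096


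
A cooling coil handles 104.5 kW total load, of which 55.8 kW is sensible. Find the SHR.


SHR = Q_sensible / Q_total
SHR = 55.8 / 104.5
SHR = 0.534

0.534


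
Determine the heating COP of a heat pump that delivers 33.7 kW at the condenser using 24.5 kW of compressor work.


COP_hp = Q_cond / W
COP_hp = 33.7 / 24.5
COP_hp = 1.376

1.376


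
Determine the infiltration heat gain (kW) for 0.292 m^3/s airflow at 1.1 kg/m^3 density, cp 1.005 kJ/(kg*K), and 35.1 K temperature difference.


Q = V_dot * rho * cp * dT
Q = 0.292 * 1.1 * 1.005 * 35.1
Q = 11.33 kW

11.33


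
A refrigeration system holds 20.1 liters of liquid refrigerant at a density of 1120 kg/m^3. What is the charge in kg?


Charge = V * rho / 1000
Charge = 20.1 * 1120 / 1000
Charge = 22.51 kg

22.51


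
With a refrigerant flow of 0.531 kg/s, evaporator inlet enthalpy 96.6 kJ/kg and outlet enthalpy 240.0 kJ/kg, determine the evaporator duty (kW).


dh = 240.0 - 96.6 = 143.4 kJ/kg
Q_evap = m_dot * dh = 0.531 * 143.4
Q_evap = 76.15 kW

76.15


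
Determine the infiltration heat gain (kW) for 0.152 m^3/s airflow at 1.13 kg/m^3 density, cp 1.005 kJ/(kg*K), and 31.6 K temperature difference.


Q = V_dot * rho * cp * dT
Q = 0.152 * 1.13 * 1.005 * 31.6
Q = 5.455 kW

5.455


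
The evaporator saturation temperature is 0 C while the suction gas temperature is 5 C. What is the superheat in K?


Superheat = T_suction - T_evap
Superheat = 5 - (0)
Superheat = 5 K

5


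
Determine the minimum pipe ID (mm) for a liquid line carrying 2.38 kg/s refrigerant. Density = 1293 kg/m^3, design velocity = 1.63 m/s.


A = m_dot / (rho * v) = 2.38 / (1293 * 1.63) = 0.001129251894 m^2
d = sqrt(4*A/pi) * 1000
d = 37.9 mm

37.9


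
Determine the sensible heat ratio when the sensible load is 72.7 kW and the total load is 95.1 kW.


SHR = Q_sensible / Q_total
SHR = 72.7 / 95.1
SHR = 0.764

0.764


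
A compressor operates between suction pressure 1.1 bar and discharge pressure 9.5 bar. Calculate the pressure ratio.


PR = P_high / P_low
PR = 9.5 / 1.1
PR = 8.636

8.636


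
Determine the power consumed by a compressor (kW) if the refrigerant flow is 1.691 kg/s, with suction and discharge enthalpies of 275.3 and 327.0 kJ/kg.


dh = 327.0 - 275.3 = 51.7 kJ/kg
W = m_dot * dh = 1.691 * 51.7 = 87.42 kW

87.42


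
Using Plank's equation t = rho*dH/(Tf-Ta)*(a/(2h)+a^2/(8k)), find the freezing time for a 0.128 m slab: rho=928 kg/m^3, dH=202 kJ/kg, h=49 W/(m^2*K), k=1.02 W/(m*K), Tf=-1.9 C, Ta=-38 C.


dT = -1.9 - (-38) = 36.1 K
term1 = a/(2h) = 0.128/(2*49) = 0.001306122449
term2 = a^2/(8k) = 0.128^2/(8*1.02) = 0.002007843137
t = rho*dH*1000/dT * (term1 + term2)
t = 928*202*1000/36.1 * (0.001306122449 + 0.002007843137)
t = 17208 s

17208


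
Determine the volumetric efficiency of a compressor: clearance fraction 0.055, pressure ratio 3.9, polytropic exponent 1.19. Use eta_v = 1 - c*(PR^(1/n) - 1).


PR^(1/n) = 3.9^(1/1.19) = 3.13828909
eta_v = 1 - 0.055 * (3.13828909 - 1)
eta_v = 0.8824

0.8824


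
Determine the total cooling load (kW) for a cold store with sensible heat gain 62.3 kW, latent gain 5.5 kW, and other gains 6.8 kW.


Q_total = Q_s + Q_l + Q_misc
Q_total = 62.3 + 5.5 + 6.8
Q_total = 74.6 kW

74.6


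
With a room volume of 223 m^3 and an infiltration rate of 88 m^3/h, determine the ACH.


ACH = flow / volume
ACH = 88 / 223
ACH = 0.395

0.395


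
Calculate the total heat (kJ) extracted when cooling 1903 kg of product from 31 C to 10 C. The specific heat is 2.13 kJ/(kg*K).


dT = 31 - (10) = 21 K
Q = m * cp * dT = 1903 * 2.13 * 21
Q = 85121 kJ

85121


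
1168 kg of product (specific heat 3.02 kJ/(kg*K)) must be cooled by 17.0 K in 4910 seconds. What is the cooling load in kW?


Q = m * cp * dT / t
Q = 1168 * 3.02 * 17.0 / 4910
Q = 12.213 kW

12.213


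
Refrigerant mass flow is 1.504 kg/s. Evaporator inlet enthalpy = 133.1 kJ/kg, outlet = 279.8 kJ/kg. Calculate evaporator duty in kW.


dh = 279.8 - 133.1 = 146.7 kJ/kg
Q_evap = m_dot * dh = 1.504 * 146.7
Q_evap = 220.64 kW

220.64


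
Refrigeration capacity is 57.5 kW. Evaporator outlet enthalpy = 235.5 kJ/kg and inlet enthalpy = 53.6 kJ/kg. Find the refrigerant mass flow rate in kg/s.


dh = 235.5 - 53.6 = 181.9 kJ/kg
m_dot = Q / dh = 57.5 / 181.9 = 0.3161 kg/s

0.3161


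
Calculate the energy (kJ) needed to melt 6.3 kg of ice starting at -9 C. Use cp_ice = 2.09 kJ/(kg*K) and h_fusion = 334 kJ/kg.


Sensible heat = cp * dT = 2.09 * 9 = 18.81 kJ/kg
Total per kg = 18.81 + 334 = 352.81 kJ/kg
Q = m * total = 6.3 * 352.81
Q = 2222.7 kJ

2222.7


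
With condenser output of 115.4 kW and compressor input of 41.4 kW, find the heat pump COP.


COP_hp = Q_cond / W
COP_hp = 115.4 / 41.4
COP_hp = 2.787

2.787


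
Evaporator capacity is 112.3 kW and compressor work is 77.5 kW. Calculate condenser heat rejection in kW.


Q_cond = Q_evap + W
Q_cond = 112.3 + 77.5
Q_cond = 189.8 kW

189.8


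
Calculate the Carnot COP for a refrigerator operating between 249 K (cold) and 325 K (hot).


dT = 325 - 249 = 76 K
COP_carnot = T_cold / dT = 249 / 76
COP_carnot = 3.276

3.276


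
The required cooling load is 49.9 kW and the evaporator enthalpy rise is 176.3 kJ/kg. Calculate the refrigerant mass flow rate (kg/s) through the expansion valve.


m_dot = Q / dh
m_dot = 49.9 / 176.3
m_dot = 0.283 kg/s

0.283


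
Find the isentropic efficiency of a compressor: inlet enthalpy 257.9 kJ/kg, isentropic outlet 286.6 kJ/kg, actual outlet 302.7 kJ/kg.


dh_ideal = 286.6 - 257.9 = 28.7 kJ/kg
dh_actual = 302.7 - 257.9 = 44.8 kJ/kg
eta_s = dh_ideal / dh_actual = 28.7 / 44.8
eta_s = 0.6406

0.6406


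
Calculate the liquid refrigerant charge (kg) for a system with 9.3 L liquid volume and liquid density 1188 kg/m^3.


Charge = V * rho / 1000
Charge = 9.3 * 1188 / 1000
Charge = 11.05 kg

11.05


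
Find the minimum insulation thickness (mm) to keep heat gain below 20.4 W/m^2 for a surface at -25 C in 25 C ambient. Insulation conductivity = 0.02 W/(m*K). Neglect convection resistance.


dT = 25 - (-25) = 50 K
thickness = k * dT / q_max * 1000
thickness = 0.02 * 50 / 20.4 * 1000
thickness = 49.0 mm

49.0


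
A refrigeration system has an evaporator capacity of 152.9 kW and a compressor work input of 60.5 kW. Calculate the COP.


COP = Q_evap / W
COP = 152.9 / 60.5
COP = 2.527

2.527


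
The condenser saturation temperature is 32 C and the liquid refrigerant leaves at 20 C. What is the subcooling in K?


Subcooling = T_cond - T_liquid
Subcooling = 32 - 20
Subcooling = 12 K

12


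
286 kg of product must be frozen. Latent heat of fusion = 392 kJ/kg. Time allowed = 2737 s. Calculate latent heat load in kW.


Q_lat = m * h_fg / t
Q_lat = 286 * 392 / 2737
Q_lat = 40.96 kW

40.96


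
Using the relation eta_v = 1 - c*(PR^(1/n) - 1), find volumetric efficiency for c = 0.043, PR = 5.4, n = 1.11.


PR^(1/n) = 5.4^(1/1.11) = 4.56892678
eta_v = 1 - 0.043 * (4.56892678 - 1)
eta_v = 0.8465

0.8465


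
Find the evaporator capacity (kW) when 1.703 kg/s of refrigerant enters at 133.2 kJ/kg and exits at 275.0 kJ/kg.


dh = 275.0 - 133.2 = 141.8 kJ/kg
Q_evap = m_dot * dh = 1.703 * 141.8
Q_evap = 241.49 kW

241.49


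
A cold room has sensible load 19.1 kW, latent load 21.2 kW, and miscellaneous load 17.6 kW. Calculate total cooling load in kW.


Q_total = Q_s + Q_l + Q_misc
Q_total = 19.1 + 21.2 + 17.6
Q_total = 57.9 kW

57.9


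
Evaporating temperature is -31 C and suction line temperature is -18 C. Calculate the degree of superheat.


Superheat = T_suction - T_evap
Superheat = -18 - (-31)
Superheat = 13 K

13


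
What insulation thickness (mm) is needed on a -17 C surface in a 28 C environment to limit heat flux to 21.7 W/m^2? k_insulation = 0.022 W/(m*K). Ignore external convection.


dT = 28 - (-17) = 45 K
thickness = k * dT / q_max * 1000
thickness = 0.022 * 45 / 21.7 * 1000
thickness = 45.6 mm

45.6


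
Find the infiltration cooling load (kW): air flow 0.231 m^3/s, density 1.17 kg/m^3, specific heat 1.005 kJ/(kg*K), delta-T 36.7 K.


Q = V_dot * rho * cp * dT
Q = 0.231 * 1.17 * 1.005 * 36.7
Q = 9.969 kW

9.969


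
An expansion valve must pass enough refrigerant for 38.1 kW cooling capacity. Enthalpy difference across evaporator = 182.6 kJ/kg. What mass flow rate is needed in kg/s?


m_dot = Q / dh
m_dot = 38.1 / 182.6
m_dot = 0.2087 kg/s

0.2087
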